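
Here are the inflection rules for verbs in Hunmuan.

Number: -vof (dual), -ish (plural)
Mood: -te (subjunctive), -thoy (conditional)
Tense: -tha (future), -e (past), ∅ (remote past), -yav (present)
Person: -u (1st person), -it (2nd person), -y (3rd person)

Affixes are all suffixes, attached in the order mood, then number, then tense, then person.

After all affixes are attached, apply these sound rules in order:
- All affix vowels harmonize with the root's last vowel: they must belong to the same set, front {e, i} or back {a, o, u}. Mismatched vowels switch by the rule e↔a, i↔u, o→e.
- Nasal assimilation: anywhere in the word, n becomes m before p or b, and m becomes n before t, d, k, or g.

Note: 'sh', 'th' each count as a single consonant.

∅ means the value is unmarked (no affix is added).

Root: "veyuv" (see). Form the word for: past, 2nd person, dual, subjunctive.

Attach mood subjunctive -te → veyuvte.
Attach number dual -vof → veyuvtevof.
Attach tense past -e → veyuvtevofe.
Attach person 2nd person -it → veyuvtevofeit.
Apply vowel harmony: veyuvtevofeit → veyuvtavofaut.
Nasal assimilation: no change.

veyuvtavofaut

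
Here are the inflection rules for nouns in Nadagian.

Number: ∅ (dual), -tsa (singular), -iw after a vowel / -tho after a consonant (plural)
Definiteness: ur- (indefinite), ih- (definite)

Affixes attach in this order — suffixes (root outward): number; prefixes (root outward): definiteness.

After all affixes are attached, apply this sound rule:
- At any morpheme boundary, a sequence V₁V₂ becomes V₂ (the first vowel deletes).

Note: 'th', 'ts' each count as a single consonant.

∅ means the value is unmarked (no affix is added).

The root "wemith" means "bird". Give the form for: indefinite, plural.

urwemiththo

Attach definiteness indefinite ur- → urwemith.
Attach number plural -tho (after consonant 'th') → urwemiththo.
Vowel deletion: no change.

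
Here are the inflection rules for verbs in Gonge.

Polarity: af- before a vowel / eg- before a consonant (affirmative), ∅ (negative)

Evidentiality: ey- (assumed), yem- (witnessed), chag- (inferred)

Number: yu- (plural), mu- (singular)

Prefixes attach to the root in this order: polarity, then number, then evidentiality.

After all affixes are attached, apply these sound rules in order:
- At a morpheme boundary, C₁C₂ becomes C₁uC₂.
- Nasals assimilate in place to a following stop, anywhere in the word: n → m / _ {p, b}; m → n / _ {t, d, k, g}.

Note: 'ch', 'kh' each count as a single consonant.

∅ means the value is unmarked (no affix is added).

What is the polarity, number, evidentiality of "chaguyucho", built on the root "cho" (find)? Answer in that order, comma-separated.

Segment: chag-yu-cho.
polarity: ∅ → negative.
number: yu- → plural.
evidentiality: chag- → inferred.

negative, plural, inferred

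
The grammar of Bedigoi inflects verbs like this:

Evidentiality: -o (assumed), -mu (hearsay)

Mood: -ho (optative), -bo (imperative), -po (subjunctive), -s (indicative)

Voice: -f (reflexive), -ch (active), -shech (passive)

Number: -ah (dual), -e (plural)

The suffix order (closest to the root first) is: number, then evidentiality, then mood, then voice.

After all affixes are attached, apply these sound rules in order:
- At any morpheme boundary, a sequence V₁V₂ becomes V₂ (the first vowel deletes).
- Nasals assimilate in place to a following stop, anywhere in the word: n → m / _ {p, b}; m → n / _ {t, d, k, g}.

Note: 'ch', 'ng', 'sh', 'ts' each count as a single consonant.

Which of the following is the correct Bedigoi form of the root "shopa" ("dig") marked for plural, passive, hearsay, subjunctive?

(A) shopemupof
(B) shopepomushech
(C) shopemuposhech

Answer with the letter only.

C

Attach number plural -e → shopae.
Attach evidentiality hearsay -mu → shopaemu.
Attach mood subjunctive -po → shopaemupo.
Attach voice passive -shech → shopaemuposhech.
Apply vowel deletion: shopaemuposhech → shopemuposhech.
Nasal assimilation: no change.
So the correct form is shopemuposhech, option (C).
(A) shopemupof is wrong: it uses reflexive instead of passive for voice.
(B) shopepomushech is wrong: it has the affixes in the wrong order.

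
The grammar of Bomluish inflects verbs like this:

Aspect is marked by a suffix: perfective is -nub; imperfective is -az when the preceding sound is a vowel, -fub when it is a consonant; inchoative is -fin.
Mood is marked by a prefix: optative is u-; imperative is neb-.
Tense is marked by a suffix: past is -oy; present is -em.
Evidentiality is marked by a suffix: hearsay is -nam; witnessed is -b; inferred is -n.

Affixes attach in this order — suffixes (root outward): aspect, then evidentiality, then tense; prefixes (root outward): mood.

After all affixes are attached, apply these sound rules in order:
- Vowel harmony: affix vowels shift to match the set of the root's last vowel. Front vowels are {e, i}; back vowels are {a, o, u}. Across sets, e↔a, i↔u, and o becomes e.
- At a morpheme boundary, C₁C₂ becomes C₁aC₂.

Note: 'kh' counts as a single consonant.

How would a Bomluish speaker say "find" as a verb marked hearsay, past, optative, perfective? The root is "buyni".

Attach aspect perfective -nub → buyninub.
Attach evidentiality hearsay -nam → buyninubnam.
Attach tense past -oy → buyninubnamoy.
Attach mood optative u- → ubuyninubnamoy.
Apply vowel harmony: ubuyninubnamoy → ibuyninibnemey.
Apply epenthesis: ibuyninibnemey → ibuyninibanemey.

ibuyninibanemey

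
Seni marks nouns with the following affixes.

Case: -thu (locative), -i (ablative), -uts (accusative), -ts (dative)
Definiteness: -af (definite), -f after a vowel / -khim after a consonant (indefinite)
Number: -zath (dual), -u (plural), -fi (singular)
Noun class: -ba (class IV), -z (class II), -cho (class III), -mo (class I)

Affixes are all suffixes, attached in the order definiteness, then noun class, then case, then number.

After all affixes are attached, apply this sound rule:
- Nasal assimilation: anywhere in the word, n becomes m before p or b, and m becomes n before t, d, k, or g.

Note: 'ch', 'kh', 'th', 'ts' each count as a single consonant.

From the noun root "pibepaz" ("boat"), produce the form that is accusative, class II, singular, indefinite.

Attach definiteness indefinite -khim (after consonant 'z') → pibepazkhim.
Attach noun class class II -z → pibepazkhimz.
Attach case accusative -uts → pibepazkhimzuts.
Attach number singular -fi → pibepazkhimzutsfi.
Nasal assimilation: no change.

pibepazkhimzutsfi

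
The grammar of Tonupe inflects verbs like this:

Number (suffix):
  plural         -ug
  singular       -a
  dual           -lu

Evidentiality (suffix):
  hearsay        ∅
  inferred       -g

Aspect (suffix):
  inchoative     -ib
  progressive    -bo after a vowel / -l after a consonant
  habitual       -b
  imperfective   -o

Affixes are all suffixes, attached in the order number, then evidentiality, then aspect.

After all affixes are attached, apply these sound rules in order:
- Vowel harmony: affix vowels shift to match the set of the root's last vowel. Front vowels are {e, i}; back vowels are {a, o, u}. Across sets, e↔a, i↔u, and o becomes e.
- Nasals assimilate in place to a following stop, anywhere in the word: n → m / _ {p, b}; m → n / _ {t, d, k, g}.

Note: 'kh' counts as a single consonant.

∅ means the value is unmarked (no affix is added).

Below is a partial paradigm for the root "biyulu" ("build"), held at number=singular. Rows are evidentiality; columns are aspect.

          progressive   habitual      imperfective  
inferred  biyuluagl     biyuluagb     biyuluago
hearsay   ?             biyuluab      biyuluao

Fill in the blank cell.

biyuluabo

Attach number singular -a → biyulua.
evidentiality = hearsay: zero marking, form stays biyulua.
Attach aspect progressive -bo (after vowel 'a') → biyuluabo.
Vowel harmony: no change.
Nasal assimilation: no change.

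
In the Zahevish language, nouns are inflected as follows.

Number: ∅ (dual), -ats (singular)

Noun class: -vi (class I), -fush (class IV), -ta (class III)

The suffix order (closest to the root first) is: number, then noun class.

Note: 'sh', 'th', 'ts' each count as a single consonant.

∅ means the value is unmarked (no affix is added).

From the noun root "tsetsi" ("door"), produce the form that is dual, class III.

tsetsita

number = dual: zero marking, form stays tsetsi.
Attach noun class class III -ta → tsetsita.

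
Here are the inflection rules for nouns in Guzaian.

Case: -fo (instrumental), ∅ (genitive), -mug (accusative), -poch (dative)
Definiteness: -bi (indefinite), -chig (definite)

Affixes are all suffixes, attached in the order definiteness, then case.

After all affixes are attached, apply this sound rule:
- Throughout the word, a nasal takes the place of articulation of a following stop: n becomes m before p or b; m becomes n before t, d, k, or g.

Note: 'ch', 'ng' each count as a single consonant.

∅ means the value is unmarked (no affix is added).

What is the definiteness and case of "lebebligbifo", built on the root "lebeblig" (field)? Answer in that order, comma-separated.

Segment: lebeblig-bi-fo.
definiteness: -bi → indefinite.
case: -fo → instrumental.

indefinite, instrumental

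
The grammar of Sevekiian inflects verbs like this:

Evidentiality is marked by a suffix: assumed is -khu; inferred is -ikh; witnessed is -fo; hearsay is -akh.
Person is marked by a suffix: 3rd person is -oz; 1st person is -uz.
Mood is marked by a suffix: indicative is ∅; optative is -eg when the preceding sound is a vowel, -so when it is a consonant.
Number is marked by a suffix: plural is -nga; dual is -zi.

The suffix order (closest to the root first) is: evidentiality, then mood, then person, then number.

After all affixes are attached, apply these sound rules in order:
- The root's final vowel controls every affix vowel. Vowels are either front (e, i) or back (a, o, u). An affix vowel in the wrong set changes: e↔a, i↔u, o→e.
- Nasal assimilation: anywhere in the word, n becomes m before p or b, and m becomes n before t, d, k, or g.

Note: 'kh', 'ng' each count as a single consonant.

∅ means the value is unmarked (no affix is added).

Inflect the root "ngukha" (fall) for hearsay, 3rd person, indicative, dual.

Attach evidentiality hearsay -akh → ngukhaakh.
mood = indicative: zero marking, form stays ngukhaakh.
Attach person 3rd person -oz → ngukhaakhoz.
Attach number dual -zi → ngukhaakhozzi.
Apply vowel harmony: ngukhaakhozzi → ngukhaakhozzu.
Nasal assimilation: no change.

ngukhaakhozzu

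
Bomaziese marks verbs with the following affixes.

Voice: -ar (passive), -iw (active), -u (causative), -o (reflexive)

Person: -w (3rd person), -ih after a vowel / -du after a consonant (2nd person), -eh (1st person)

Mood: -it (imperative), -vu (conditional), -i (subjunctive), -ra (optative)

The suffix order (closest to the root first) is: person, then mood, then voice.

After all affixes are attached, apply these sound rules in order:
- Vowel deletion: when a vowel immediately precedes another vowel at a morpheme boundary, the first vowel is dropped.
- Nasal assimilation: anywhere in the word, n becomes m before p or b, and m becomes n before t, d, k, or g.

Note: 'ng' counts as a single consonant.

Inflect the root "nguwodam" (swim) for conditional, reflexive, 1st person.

nguwodamehvo

Attach person 1st person -eh → nguwodameh.
Attach mood conditional -vu → nguwodamehvu.
Attach voice reflexive -o → nguwodamehvuo.
Apply vowel deletion: nguwodamehvuo → nguwodamehvo.
Nasal assimilation: no change.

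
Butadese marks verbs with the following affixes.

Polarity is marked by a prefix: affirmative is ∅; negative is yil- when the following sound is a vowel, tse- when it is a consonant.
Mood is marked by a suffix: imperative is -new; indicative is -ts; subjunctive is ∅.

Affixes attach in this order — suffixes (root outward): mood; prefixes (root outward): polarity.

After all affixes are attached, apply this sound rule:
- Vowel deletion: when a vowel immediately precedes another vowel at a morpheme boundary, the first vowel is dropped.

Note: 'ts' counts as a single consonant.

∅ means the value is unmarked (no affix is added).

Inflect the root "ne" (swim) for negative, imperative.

tsenenew

Attach polarity negative tse- (before consonant 'n') → tsene.
Attach mood imperative -new → tsenenew.
Vowel deletion: no change.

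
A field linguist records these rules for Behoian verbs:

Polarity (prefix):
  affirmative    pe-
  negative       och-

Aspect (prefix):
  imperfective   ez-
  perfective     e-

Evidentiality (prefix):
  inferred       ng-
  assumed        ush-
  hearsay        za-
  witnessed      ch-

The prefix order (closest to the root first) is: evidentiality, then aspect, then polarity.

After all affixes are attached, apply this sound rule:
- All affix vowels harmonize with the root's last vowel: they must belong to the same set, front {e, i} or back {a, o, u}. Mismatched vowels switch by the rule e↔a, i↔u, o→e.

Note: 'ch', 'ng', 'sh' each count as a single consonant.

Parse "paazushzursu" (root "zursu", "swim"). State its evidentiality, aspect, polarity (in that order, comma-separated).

Segment: pe-ez-ush-zursu.
evidentiality: ush- → assumed.
aspect: ez- → imperfective.
polarity: pe- → affirmative.

assumed, imperfective, affirmative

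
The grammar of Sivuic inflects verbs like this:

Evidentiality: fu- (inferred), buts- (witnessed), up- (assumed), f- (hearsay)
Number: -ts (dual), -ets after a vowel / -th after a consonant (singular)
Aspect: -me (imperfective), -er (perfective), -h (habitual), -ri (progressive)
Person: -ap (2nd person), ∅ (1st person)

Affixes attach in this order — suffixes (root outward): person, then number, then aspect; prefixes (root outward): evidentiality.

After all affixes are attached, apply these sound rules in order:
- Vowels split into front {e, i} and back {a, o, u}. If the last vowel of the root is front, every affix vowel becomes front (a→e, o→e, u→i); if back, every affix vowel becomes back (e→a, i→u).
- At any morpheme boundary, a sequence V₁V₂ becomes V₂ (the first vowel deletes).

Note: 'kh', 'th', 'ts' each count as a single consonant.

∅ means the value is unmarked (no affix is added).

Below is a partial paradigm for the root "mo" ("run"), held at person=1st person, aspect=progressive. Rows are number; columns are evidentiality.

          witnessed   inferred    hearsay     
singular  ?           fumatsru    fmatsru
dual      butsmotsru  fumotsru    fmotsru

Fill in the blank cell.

person = 1st person: zero marking, form stays mo.
Attach evidentiality witnessed buts- → butsmo.
Attach number singular -ets (after vowel 'o') → butsmoets.
Attach aspect progressive -ri → butsmoetsri.
Apply vowel harmony: butsmoetsri → butsmoatsru.
Apply vowel deletion: butsmoatsru → butsmatsru.

butsmatsru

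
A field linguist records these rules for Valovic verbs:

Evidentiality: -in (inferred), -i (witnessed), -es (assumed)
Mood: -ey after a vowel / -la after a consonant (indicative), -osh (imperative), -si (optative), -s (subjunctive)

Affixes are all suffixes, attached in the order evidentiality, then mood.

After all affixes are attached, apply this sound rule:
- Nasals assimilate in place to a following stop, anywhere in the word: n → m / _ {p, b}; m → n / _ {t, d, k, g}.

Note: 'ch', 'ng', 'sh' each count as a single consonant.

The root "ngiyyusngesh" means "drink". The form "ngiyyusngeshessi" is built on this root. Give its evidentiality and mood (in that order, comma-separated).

assumed, optative

Segment: ngiyyusngesh-es-si.
evidentiality: -es → assumed.
mood: -si → optative.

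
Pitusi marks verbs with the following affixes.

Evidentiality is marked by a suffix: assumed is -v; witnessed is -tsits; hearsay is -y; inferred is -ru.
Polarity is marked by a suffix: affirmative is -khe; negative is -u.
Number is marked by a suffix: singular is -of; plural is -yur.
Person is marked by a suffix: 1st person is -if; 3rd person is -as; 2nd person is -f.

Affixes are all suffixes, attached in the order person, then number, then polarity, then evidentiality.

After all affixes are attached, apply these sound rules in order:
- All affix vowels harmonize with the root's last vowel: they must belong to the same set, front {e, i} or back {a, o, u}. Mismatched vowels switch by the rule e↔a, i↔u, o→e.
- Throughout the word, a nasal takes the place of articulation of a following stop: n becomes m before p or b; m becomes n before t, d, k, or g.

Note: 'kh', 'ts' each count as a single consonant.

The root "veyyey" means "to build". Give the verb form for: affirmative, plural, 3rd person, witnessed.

Attach person 3rd person -as → veyyeyas.
Attach number plural -yur → veyyeyasyur.
Attach polarity affirmative -khe → veyyeyasyurkhe.
Attach evidentiality witnessed -tsits → veyyeyasyurkhetsits.
Apply vowel harmony: veyyeyasyurkhetsits → veyyeyesyirkhetsits.
Nasal assimilation: no change.

veyyeyesyirkhetsits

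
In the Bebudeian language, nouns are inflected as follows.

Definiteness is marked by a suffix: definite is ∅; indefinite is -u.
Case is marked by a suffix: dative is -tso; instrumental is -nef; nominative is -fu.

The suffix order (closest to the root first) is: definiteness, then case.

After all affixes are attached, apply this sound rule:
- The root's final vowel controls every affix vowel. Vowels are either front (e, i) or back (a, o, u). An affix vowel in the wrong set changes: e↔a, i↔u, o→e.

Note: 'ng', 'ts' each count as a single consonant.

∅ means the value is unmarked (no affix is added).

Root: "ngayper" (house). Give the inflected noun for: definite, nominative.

ngayperfi

definiteness = definite: zero marking, form stays ngayper.
Attach case nominative -fu → ngayperfu.
Apply vowel harmony: ngayperfu → ngayperfi.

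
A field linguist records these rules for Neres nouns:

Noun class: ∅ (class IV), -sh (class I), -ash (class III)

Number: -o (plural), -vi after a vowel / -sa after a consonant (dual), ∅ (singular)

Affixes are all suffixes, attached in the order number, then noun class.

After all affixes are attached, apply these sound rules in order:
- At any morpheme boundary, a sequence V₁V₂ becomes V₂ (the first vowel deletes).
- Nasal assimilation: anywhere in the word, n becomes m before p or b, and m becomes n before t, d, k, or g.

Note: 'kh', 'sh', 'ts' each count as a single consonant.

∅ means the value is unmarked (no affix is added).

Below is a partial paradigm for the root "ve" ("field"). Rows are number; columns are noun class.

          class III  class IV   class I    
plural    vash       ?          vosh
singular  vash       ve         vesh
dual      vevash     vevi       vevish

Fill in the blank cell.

vo

Attach number plural -o → veo.
noun class = class IV: zero marking, form stays veo.
Apply vowel deletion: veo → vo.
Nasal assimilation: no change.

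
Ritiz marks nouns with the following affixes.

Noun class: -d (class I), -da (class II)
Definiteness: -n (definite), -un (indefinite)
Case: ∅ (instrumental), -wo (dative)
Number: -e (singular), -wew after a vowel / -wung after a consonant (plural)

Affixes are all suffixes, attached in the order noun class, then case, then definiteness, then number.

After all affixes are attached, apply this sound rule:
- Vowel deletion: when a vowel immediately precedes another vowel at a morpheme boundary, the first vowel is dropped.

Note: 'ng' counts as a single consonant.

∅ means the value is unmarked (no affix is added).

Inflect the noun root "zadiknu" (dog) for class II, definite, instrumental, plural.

zadiknudanwung

Attach noun class class II -da → zadiknuda.
case = instrumental: zero marking, form stays zadiknuda.
Attach definiteness definite -n → zadiknudan.
Attach number plural -wung (after consonant 'n') → zadiknudanwung.
Vowel deletion: no change.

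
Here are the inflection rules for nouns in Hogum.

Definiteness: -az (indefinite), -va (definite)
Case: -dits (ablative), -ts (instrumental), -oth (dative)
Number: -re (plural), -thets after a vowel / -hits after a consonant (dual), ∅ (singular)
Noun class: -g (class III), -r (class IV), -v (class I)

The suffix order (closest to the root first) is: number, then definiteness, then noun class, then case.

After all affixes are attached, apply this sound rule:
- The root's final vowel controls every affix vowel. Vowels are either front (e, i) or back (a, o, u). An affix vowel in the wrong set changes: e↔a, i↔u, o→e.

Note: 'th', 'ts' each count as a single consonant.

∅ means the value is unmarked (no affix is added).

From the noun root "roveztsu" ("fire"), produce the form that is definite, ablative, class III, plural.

roveztsuravagduts

Attach number plural -re → roveztsure.
Attach definiteness definite -va → roveztsureva.
Attach noun class class III -g → roveztsurevag.
Attach case ablative -dits → roveztsurevagdits.
Apply vowel harmony: roveztsurevagdits → roveztsuravagduts.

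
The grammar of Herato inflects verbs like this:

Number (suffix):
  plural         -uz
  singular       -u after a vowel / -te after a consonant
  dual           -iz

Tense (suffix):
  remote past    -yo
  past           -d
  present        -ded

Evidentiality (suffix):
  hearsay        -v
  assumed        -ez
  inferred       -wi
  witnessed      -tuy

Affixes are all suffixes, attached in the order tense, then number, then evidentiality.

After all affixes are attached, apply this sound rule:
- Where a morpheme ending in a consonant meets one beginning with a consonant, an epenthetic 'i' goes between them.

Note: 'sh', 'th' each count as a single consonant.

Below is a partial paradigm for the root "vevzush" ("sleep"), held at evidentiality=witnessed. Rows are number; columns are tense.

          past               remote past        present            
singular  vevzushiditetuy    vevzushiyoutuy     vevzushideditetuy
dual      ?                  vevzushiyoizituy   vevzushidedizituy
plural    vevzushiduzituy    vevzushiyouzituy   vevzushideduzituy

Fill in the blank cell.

vevzushidizituy

Attach tense past -d → vevzushd.
Attach number dual -iz → vevzushdiz.
Attach evidentiality witnessed -tuy → vevzushdiztuy.
Apply epenthesis: vevzushdiztuy → vevzushidizituy.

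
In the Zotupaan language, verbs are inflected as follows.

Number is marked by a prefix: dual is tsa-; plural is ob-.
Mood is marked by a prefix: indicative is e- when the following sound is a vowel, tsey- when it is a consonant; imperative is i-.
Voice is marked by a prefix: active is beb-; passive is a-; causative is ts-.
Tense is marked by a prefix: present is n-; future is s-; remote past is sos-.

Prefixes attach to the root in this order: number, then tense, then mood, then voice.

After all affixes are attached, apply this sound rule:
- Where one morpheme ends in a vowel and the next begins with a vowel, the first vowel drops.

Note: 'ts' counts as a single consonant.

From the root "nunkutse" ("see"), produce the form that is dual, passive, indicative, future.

atseystsanunkutse

Attach number dual tsa- → tsanunkutse.
Attach tense future s- → stsanunkutse.
Attach mood indicative tsey- (before consonant 's') → tseystsanunkutse.
Attach voice passive a- → atseystsanunkutse.
Vowel deletion: no change.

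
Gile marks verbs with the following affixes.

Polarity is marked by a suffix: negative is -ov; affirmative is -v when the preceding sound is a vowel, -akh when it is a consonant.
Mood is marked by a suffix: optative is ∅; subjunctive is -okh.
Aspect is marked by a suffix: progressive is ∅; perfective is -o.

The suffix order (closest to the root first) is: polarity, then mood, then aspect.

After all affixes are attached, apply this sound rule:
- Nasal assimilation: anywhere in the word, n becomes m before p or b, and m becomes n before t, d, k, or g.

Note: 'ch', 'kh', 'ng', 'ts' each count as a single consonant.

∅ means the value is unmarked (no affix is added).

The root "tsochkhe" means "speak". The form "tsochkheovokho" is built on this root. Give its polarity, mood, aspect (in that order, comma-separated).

negative, subjunctive, perfective

Segment: tsochkhe-ov-okh-o.
polarity: -ov → negative.
mood: -okh → subjunctive.
aspect: -o → perfective.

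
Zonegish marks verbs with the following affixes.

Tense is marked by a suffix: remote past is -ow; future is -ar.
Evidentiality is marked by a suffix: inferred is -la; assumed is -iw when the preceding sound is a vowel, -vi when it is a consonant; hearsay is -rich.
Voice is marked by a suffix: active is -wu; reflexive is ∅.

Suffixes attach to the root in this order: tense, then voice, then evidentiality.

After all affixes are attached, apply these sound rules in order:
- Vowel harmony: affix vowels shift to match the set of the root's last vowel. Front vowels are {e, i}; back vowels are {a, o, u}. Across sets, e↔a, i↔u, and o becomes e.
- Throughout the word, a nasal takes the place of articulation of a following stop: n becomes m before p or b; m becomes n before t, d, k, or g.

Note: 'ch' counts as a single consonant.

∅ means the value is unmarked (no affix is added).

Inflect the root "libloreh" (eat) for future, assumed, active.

libloreherwiiw

Attach tense future -ar → liblorehar.
Attach voice active -wu → libloreharwu.
Attach evidentiality assumed -iw (after vowel 'u') → libloreharwuiw.
Apply vowel harmony: libloreharwuiw → libloreherwiiw.
Nasal assimilation: no change.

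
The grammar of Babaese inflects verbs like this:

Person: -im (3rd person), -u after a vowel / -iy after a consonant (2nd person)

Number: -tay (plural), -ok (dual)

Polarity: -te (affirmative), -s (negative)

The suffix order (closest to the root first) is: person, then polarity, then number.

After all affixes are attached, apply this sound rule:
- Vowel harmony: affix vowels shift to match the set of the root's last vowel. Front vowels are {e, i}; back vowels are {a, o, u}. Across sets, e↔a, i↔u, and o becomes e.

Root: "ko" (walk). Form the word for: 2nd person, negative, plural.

koustay

Attach person 2nd person -u (after vowel 'o') → kou.
Attach polarity negative -s → kous.
Attach number plural -tay → koustay.
Vowel harmony: no change.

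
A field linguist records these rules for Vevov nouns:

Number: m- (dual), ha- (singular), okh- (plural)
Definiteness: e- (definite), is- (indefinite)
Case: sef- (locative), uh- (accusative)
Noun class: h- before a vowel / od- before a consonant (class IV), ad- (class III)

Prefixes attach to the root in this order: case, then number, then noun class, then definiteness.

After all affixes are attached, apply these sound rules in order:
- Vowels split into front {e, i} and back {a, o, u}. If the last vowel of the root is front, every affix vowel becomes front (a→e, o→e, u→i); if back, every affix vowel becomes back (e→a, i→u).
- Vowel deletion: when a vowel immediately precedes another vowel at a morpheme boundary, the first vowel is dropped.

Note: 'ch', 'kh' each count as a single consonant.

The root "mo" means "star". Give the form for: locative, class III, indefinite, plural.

Attach case locative sef- → sefmo.
Attach number plural okh- → okhsefmo.
Attach noun class class III ad- → adokhsefmo.
Attach definiteness indefinite is- → isadokhsefmo.
Apply vowel harmony: isadokhsefmo → usadokhsafmo.
Vowel deletion: no change.

usadokhsafmo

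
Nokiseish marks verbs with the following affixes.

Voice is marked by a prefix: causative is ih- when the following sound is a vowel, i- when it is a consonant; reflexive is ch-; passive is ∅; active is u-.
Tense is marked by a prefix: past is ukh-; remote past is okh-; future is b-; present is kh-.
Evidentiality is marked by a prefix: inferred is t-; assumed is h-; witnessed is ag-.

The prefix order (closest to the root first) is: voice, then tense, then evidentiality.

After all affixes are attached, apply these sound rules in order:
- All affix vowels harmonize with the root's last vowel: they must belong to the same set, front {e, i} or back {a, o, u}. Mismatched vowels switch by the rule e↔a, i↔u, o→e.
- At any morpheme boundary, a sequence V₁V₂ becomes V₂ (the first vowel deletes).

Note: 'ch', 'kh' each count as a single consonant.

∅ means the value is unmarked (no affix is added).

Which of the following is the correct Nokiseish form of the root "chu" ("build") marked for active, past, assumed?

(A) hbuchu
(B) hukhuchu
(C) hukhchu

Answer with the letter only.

Attach voice active u- → uchu.
Attach tense past ukh- → ukhuchu.
Attach evidentiality assumed h- → hukhuchu.
Vowel harmony: no change.
Vowel deletion: no change.
So the correct form is hukhuchu, option (B).
(C) hukhchu is wrong: it has the affixes in the wrong order.
(A) hbuchu is wrong: it uses future instead of past for tense.

B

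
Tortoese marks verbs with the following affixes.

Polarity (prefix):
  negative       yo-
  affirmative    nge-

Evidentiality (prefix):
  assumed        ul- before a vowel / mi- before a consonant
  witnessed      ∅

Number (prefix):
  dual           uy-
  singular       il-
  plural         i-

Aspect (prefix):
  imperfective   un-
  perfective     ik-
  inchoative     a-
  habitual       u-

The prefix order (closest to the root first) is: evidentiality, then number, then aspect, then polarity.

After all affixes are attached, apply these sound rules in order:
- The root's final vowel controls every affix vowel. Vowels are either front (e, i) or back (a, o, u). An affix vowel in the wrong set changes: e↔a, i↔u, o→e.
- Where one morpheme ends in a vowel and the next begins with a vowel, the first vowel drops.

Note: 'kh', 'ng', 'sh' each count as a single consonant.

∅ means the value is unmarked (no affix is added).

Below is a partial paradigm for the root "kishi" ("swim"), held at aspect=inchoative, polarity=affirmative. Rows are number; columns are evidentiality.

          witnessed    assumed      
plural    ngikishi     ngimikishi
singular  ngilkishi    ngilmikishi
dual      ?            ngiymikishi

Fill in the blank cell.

ngiykishi

evidentiality = witnessed: zero marking, form stays kishi.
Attach number dual uy- → uykishi.
Attach aspect inchoative a- → auykishi.
Attach polarity affirmative nge- → ngeauykishi.
Apply vowel harmony: ngeauykishi → ngeeiykishi.
Apply vowel deletion: ngeeiykishi → ngiykishi.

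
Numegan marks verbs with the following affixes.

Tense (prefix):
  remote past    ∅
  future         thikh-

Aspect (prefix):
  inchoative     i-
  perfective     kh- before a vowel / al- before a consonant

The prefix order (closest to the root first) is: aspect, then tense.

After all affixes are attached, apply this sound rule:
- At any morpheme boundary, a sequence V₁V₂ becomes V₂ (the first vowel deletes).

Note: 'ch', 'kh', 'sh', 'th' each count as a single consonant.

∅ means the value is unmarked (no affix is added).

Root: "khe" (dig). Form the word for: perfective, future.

thikhalkhe

Attach aspect perfective al- (before consonant 'kh') → alkhe.
Attach tense future thikh- → thikhalkhe.
Vowel deletion: no change.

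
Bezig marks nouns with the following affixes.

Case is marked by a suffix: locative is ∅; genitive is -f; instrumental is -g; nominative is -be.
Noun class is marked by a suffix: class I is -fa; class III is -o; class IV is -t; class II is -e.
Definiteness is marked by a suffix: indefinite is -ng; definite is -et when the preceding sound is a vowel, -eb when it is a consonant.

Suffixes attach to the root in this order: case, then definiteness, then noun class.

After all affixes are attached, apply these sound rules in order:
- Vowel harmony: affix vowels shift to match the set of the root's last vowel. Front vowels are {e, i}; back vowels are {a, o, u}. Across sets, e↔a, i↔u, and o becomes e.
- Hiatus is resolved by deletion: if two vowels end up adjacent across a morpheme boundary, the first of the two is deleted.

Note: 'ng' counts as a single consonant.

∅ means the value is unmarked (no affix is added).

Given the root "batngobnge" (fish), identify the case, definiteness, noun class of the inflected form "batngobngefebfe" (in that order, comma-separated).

Segment: batngobnge-f-eb-fa.
case: -f → genitive.
definiteness: -et/eb → definite.
noun class: -fa → class I.

genitive, definite, class I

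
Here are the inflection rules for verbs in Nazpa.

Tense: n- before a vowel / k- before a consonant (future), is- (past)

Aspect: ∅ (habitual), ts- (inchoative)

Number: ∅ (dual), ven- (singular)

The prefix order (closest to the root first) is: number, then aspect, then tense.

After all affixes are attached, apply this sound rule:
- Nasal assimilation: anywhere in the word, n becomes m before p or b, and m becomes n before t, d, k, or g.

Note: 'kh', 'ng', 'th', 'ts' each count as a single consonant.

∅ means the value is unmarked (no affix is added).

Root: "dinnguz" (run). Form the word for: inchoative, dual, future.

ktsdinnguz

number = dual: zero marking, form stays dinnguz.
Attach aspect inchoative ts- → tsdinnguz.
Attach tense future k- (before consonant 'ts') → ktsdinnguz.
Nasal assimilation: no change.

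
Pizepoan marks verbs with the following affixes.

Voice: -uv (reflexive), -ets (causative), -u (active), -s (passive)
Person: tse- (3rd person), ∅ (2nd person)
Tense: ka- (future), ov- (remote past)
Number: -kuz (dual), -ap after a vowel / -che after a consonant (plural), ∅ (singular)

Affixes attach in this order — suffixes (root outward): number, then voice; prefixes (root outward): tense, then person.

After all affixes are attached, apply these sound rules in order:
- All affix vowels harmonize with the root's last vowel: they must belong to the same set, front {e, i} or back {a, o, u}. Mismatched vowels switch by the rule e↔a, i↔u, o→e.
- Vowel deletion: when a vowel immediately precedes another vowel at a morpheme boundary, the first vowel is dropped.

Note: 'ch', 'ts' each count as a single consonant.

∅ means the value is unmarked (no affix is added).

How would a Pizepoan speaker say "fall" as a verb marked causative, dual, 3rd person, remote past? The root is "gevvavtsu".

tsovgevvavtsukuzats

Attach number dual -kuz → gevvavtsukuz.
Attach tense remote past ov- → ovgevvavtsukuz.
Attach voice causative -ets → ovgevvavtsukuzets.
Attach person 3rd person tse- → tseovgevvavtsukuzets.
Apply vowel harmony: tseovgevvavtsukuzets → tsaovgevvavtsukuzats.
Apply vowel deletion: tsaovgevvavtsukuzats → tsovgevvavtsukuzats.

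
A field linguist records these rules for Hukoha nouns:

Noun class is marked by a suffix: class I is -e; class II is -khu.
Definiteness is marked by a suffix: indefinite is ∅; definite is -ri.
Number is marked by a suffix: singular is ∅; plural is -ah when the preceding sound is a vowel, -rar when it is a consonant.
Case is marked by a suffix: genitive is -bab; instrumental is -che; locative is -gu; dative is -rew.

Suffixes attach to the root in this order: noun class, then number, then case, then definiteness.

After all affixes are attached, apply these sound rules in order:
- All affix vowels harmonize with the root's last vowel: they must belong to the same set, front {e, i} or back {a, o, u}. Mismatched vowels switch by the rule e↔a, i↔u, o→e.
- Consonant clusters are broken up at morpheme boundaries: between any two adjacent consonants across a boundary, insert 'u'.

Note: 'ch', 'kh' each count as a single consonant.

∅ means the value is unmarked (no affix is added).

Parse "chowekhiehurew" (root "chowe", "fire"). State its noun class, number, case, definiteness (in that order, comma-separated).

class II, plural, dative, indefinite

Segment: chowe-khu-ah-rew.
noun class: -khu → class II.
number: -ah/rar → plural.
case: -rew → dative.
definiteness: ∅ → indefinite.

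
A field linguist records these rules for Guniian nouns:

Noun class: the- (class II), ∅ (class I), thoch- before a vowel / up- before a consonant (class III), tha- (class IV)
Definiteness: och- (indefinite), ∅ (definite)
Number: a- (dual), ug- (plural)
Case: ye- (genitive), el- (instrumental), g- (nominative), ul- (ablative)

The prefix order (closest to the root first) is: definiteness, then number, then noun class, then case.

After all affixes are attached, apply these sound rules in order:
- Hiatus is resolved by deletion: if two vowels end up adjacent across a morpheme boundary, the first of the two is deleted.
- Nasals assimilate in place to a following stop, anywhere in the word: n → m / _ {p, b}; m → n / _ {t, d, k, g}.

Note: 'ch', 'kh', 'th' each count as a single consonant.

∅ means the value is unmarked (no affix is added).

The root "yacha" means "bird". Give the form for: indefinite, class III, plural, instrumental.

elthochugochyacha

Attach definiteness indefinite och- → ochyacha.
Attach number plural ug- → ugochyacha.
Attach noun class class III thoch- (before vowel 'u') → thochugochyacha.
Attach case instrumental el- → elthochugochyacha.
Vowel deletion: no change.
Nasal assimilation: no change.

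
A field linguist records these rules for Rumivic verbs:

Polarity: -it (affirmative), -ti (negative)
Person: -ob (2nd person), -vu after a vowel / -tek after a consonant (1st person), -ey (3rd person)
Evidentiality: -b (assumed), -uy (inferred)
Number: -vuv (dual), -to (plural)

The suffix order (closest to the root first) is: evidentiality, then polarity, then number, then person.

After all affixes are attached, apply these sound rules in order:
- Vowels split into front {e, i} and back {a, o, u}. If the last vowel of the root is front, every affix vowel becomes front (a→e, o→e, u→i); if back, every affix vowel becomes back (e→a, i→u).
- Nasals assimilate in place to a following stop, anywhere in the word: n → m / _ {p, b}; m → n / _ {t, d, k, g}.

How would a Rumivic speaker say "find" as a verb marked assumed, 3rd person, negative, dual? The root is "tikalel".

tikalelbtivivey

Attach evidentiality assumed -b → tikalelb.
Attach polarity negative -ti → tikalelbti.
Attach number dual -vuv → tikalelbtivuv.
Attach person 3rd person -ey → tikalelbtivuvey.
Apply vowel harmony: tikalelbtivuvey → tikalelbtivivey.
Nasal assimilation: no change.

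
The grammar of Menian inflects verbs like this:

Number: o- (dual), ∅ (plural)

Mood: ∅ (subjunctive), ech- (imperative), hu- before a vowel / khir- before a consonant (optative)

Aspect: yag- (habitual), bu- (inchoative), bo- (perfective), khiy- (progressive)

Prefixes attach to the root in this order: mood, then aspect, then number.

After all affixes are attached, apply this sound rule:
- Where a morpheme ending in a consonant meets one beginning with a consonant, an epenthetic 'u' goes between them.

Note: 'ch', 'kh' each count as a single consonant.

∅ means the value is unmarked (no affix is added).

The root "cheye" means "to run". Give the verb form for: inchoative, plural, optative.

Attach mood optative khir- (before consonant 'ch') → khircheye.
Attach aspect inchoative bu- → bukhircheye.
number = plural: zero marking, form stays bukhircheye.
Apply epenthesis: bukhircheye → bukhirucheye.

bukhirucheye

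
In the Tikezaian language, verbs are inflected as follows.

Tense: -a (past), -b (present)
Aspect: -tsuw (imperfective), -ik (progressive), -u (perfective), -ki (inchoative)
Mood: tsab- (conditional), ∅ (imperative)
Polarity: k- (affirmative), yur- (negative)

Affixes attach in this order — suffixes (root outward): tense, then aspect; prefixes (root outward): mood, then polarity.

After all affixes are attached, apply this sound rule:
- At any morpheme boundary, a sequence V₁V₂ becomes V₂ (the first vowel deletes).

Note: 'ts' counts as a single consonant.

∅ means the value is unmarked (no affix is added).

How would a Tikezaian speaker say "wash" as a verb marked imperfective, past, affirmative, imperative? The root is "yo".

kyatsuw

Attach tense past -a → yoa.
mood = imperative: zero marking, form stays yoa.
Attach aspect imperfective -tsuw → yoatsuw.
Attach polarity affirmative k- → kyoatsuw.
Apply vowel deletion: kyoatsuw → kyatsuw.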